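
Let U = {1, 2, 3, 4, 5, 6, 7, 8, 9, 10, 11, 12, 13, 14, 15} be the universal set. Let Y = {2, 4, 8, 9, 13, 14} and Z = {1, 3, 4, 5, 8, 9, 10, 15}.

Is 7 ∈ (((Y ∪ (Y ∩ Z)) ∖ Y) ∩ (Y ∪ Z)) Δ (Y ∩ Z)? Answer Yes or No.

7 ∉ Y and 7 ∉ Z, so 7 ∉ Y ∩ Z
7 ∉ Y and 7 ∉ (Y ∩ Z), so 7 ∉ Y ∪ (Y ∩ Z)
7 ∉ (Y ∪ (Y ∩ Z)) and 7 ∉ Y, so 7 ∉ (Y ∪ (Y ∩ Z)) ∖ Y
7 ∉ Y and 7 ∉ Z, so 7 ∉ Y ∪ Z
7 ∉ ((Y ∪ (Y ∩ Z)) ∖ Y) and 7 ∉ (Y ∪ Z), so 7 ∉ ((Y ∪ (Y ∩ Z)) ∖ Y) ∩ (Y ∪ Z)
7 ∉ Y and 7 ∉ Z, so 7 ∉ Y ∩ Z
7 ∉ (((Y ∪ (Y ∩ Z)) ∖ Y) ∩ (Y ∪ Z)) and 7 ∉ (Y ∩ Z), so 7 ∉ (((Y ∪ (Y ∩ Z)) ∖ Y) ∩ (Y ∪ Z)) Δ (Y ∩ Z)

No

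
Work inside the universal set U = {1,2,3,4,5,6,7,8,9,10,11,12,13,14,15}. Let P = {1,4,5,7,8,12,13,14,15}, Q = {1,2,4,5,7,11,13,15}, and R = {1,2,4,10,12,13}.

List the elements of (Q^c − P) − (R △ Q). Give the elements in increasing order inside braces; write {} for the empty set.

Q^c = {3,6,8,9,10,12,14}
Q^c − P = {3,6,9,10}
R △ Q = {5,7,10,11,12,15}
(Q^c − P) − (R △ Q) = {3,6,9}

{3,6,9}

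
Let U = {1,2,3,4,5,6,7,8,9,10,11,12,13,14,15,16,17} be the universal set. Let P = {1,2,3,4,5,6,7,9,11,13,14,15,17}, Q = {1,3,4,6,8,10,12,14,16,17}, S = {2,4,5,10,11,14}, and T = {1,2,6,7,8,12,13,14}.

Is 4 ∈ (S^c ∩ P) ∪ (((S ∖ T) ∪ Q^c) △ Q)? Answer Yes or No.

4 ∈ S, so 4 ∉ S^c
4 ∉ S^c and 4 ∈ P, so 4 ∉ S^c ∩ P
4 ∈ S and 4 ∉ T, so 4 ∈ S ∖ T
4 ∈ Q, so 4 ∉ Q^c
4 ∈ (S ∖ T) and 4 ∉ Q^c, so 4 ∈ (S ∖ T) ∪ Q^c
4 ∈ ((S ∖ T) ∪ Q^c) and 4 ∈ Q, so 4 ∉ ((S ∖ T) ∪ Q^c) △ Q
4 ∉ (S^c ∩ P) and 4 ∉ (((S ∖ T) ∪ Q^c) △ Q), so 4 ∉ (S^c ∩ P) ∪ (((S ∖ T) ∪ Q^c) △ Q)

No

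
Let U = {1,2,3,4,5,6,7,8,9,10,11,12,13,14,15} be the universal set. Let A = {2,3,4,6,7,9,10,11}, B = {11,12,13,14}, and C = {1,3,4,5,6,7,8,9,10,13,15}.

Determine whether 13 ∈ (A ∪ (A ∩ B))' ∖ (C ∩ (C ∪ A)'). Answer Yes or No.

13 ∉ A and 13 ∈ B, so 13 ∉ A ∩ B
13 ∉ A and 13 ∉ (A ∩ B), so 13 ∉ A ∪ (A ∩ B)
13 ∈ (A ∪ (A ∩ B))' since 13 ∉ (A ∪ (A ∩ B))
13 ∈ C and 13 ∉ A, so 13 ∈ C ∪ A
13 ∉ (C ∪ A)' since 13 ∈ (C ∪ A)
13 ∈ C and 13 ∉ (C ∪ A)', so 13 ∉ C ∩ (C ∪ A)'
13 ∈ (A ∪ (A ∩ B))' and 13 ∉ (C ∩ (C ∪ A)'), so 13 ∈ (A ∪ (A ∩ B))' ∖ (C ∩ (C ∪ A)')

Yes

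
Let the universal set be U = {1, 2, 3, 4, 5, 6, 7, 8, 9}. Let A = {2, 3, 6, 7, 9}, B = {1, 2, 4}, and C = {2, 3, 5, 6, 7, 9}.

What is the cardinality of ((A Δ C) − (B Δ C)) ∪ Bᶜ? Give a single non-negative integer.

A Δ C = {5}
B Δ C = {1, 3, 4, 5, 6, 7, 9}
(A Δ C) − (B Δ C) = {}
Bᶜ = {3, 5, 6, 7, 8, 9}
((A Δ C) − (B Δ C)) ∪ Bᶜ = {3, 5, 6, 7, 8, 9}
|((A Δ C) − (B Δ C)) ∪ Bᶜ| = 6

6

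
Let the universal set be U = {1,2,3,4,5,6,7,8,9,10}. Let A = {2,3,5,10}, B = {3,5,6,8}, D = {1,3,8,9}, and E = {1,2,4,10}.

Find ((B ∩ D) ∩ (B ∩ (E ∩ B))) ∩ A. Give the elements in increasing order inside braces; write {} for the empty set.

{}

B ∩ D = {3,8}
E ∩ B = {}
B ∩ (E ∩ B) = {}
(B ∩ D) ∩ (B ∩ (E ∩ B)) = {}
((B ∩ D) ∩ (B ∩ (E ∩ B))) ∩ A = {}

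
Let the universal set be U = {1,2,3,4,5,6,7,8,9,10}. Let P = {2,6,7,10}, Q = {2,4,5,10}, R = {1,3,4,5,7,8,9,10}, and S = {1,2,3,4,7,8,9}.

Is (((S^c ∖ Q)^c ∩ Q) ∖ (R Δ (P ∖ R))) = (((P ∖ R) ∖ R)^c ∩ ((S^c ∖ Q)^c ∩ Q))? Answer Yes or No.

No

S^c = {5,6,10}
S^c ∖ Q = {6}
(S^c ∖ Q)^c = {1,2,3,4,5,7,8,9,10}
(S^c ∖ Q)^c ∩ Q = {2,4,5,10}
P ∖ R = {2,6}
R Δ (P ∖ R) = {1,2,3,4,5,6,7,8,9,10}
((S^c ∖ Q)^c ∩ Q) ∖ (R Δ (P ∖ R)) = {}
(P ∖ R) ∖ R = {2,6}
((P ∖ R) ∖ R)^c = {1,3,4,5,7,8,9,10}
((P ∖ R) ∖ R)^c ∩ ((S^c ∖ Q)^c ∩ Q) = {4,5,10}
4 ∈ ((P ∖ R) ∖ R)^c ∩ ((S^c ∖ Q)^c ∩ Q) but 4 ∉ ((S^c ∖ Q)^c ∩ Q) ∖ (R Δ (P ∖ R)), so they differ.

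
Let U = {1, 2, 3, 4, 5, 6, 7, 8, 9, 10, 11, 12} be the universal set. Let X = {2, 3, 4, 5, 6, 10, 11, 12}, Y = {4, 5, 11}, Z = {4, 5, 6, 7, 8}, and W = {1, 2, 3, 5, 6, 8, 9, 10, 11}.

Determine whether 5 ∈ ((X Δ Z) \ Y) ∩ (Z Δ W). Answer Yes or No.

No

5 ∈ X and 5 ∈ Z, so 5 ∉ X Δ Z
5 ∉ (X Δ Z) and 5 ∈ Y, so 5 ∉ (X Δ Z) \ Y
5 ∈ Z and 5 ∈ W, so 5 ∉ Z Δ W
5 ∉ ((X Δ Z) \ Y) and 5 ∉ (Z Δ W), so 5 ∉ ((X Δ Z) \ Y) ∩ (Z Δ W)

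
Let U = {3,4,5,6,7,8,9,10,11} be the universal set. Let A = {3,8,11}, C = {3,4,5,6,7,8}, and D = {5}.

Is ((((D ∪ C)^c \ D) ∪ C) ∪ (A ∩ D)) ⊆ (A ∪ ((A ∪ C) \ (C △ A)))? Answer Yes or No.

No

D ∪ C = {3,4,5,6,7,8}
(D ∪ C)^c = {9,10,11}
(D ∪ C)^c \ D = {9,10,11}
((D ∪ C)^c \ D) ∪ C = {3,4,5,6,7,8,9,10,11}
A ∩ D = {}
(((D ∪ C)^c \ D) ∪ C) ∪ (A ∩ D) = {3,4,5,6,7,8,9,10,11}
A ∪ C = {3,4,5,6,7,8,11}
C △ A = {4,5,6,7,11}
(A ∪ C) \ (C △ A) = {3,8}
A ∪ ((A ∪ C) \ (C △ A)) = {3,8,11}
4 ∈ (((D ∪ C)^c \ D) ∪ C) ∪ (A ∩ D) but 4 ∉ A ∪ ((A ∪ C) \ (C △ A)), so the inclusion fails.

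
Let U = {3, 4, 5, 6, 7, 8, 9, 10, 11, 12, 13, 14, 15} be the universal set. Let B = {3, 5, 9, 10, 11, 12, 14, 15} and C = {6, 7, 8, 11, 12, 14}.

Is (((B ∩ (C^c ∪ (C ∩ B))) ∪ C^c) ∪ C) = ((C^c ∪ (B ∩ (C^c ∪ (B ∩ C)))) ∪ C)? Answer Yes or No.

C^c = {3, 4, 5, 9, 10, 13, 15}
C ∩ B = {11, 12, 14}
C^c ∪ (C ∩ B) = {3, 4, 5, 9, 10, 11, 12, 13, 14, 15}
B ∩ (C^c ∪ (C ∩ B)) = {3, 5, 9, 10, 11, 12, 14, 15}
(B ∩ (C^c ∪ (C ∩ B))) ∪ C^c = {3, 4, 5, 9, 10, 11, 12, 13, 14, 15}
((B ∩ (C^c ∪ (C ∩ B))) ∪ C^c) ∪ C = {3, 4, 5, 6, 7, 8, 9, 10, 11, 12, 13, 14, 15}
B ∩ C = {11, 12, 14}
C^c ∪ (B ∩ C) = {3, 4, 5, 9, 10, 11, 12, 13, 14, 15}
B ∩ (C^c ∪ (B ∩ C)) = {3, 5, 9, 10, 11, 12, 14, 15}
C^c ∪ (B ∩ (C^c ∪ (B ∩ C))) = {3, 4, 5, 9, 10, 11, 12, 13, 14, 15}
(C^c ∪ (B ∩ (C^c ∪ (B ∩ C)))) ∪ C = {3, 4, 5, 6, 7, 8, 9, 10, 11, 12, 13, 14, 15}
Both equal {3, 4, 5, 6, 7, 8, 9, 10, 11, 12, 13, 14, 15}, so ((B ∩ (C^c ∪ (C ∩ B))) ∪ C^c) ∪ C = (C^c ∪ (B ∩ (C^c ∪ (B ∩ C)))) ∪ C.

Yes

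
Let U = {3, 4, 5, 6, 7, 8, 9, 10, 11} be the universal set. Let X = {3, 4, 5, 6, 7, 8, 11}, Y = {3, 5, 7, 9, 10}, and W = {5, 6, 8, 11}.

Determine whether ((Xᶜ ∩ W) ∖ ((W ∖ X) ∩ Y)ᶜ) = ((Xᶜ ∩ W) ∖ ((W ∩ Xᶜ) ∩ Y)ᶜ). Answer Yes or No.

Yes

Xᶜ = {9, 10}
Xᶜ ∩ W = {}
W ∖ X = {}
(W ∖ X) ∩ Y = {}
((W ∖ X) ∩ Y)ᶜ = {3, 4, 5, 6, 7, 8, 9, 10, 11}
(Xᶜ ∩ W) ∖ ((W ∖ X) ∩ Y)ᶜ = {}
W ∩ Xᶜ = {}
(W ∩ Xᶜ) ∩ Y = {}
((W ∩ Xᶜ) ∩ Y)ᶜ = {3, 4, 5, 6, 7, 8, 9, 10, 11}
(Xᶜ ∩ W) ∖ ((W ∩ Xᶜ) ∩ Y)ᶜ = {}
Both equal {}, so (Xᶜ ∩ W) ∖ ((W ∖ X) ∩ Y)ᶜ = (Xᶜ ∩ W) ∖ ((W ∩ Xᶜ) ∩ Y)ᶜ.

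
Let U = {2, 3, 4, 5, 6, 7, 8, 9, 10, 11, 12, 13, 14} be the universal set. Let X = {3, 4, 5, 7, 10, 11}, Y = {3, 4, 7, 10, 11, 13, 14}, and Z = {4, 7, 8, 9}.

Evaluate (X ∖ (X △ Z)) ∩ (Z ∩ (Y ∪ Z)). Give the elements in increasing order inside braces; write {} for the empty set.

X △ Z = {3, 5, 8, 9, 10, 11}
X ∖ (X △ Z) = {4, 7}
Y ∪ Z = {3, 4, 7, 8, 9, 10, 11, 13, 14}
Z ∩ (Y ∪ Z) = {4, 7, 8, 9}
(X ∖ (X △ Z)) ∩ (Z ∩ (Y ∪ Z)) = {4, 7}

{4, 7}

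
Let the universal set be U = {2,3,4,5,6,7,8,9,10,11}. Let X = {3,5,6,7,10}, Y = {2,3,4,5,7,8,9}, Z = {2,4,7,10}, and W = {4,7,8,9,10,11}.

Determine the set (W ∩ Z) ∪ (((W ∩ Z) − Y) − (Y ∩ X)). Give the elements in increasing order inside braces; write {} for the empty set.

{4,7,10}

W ∩ Z = {4,7,10}
(W ∩ Z) − Y = {10}
Y ∩ X = {3,5,7}
((W ∩ Z) − Y) − (Y ∩ X) = {10}
(W ∩ Z) ∪ (((W ∩ Z) − Y) − (Y ∩ X)) = {4,7,10}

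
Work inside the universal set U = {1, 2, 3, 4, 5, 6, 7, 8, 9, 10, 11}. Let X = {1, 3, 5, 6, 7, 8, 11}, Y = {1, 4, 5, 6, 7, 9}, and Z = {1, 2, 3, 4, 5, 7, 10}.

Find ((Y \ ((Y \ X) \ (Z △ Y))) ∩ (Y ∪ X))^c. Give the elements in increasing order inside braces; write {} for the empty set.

{2, 3, 4, 8, 10, 11}

Y \ X = {4, 9}
Z △ Y = {2, 3, 6, 9, 10}
(Y \ X) \ (Z △ Y) = {4}
Y \ ((Y \ X) \ (Z △ Y)) = {1, 5, 6, 7, 9}
Y ∪ X = {1, 3, 4, 5, 6, 7, 8, 9, 11}
(Y \ ((Y \ X) \ (Z △ Y))) ∩ (Y ∪ X) = {1, 5, 6, 7, 9}
((Y \ ((Y \ X) \ (Z △ Y))) ∩ (Y ∪ X))^c = {2, 3, 4, 8, 10, 11}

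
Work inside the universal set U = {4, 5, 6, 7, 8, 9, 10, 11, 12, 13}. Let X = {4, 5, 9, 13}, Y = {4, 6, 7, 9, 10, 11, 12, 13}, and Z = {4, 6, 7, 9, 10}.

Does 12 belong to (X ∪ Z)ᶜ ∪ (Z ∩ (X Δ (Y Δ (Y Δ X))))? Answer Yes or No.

12 ∉ X and 12 ∉ Z, so 12 ∉ X ∪ Z
12 ∈ (X ∪ Z)ᶜ since 12 ∉ (X ∪ Z)
12 ∈ Y and 12 ∉ X, so 12 ∈ Y Δ X
12 ∈ Y and 12 ∈ (Y Δ X), so 12 ∉ Y Δ (Y Δ X)
12 ∉ X and 12 ∉ (Y Δ (Y Δ X)), so 12 ∉ X Δ (Y Δ (Y Δ X))
12 ∉ Z and 12 ∉ (X Δ (Y Δ (Y Δ X))), so 12 ∉ Z ∩ (X Δ (Y Δ (Y Δ X)))
12 ∈ (X ∪ Z)ᶜ and 12 ∉ (Z ∩ (X Δ (Y Δ (Y Δ X)))), so 12 ∈ (X ∪ Z)ᶜ ∪ (Z ∩ (X Δ (Y Δ (Y Δ X))))

Yes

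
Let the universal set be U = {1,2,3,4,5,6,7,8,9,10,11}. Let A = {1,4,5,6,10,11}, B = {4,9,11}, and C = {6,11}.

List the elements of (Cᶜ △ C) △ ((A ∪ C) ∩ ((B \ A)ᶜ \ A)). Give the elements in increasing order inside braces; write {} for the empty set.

Cᶜ = {1,2,3,4,5,7,8,9,10}
Cᶜ △ C = {1,2,3,4,5,6,7,8,9,10,11}
A ∪ C = {1,4,5,6,10,11}
B \ A = {9}
(B \ A)ᶜ = {1,2,3,4,5,6,7,8,10,11}
(B \ A)ᶜ \ A = {2,3,7,8}
(A ∪ C) ∩ ((B \ A)ᶜ \ A) = {}
(Cᶜ △ C) △ ((A ∪ C) ∩ ((B \ A)ᶜ \ A)) = {1,2,3,4,5,6,7,8,9,10,11}

{1,2,3,4,5,6,7,8,9,10,11}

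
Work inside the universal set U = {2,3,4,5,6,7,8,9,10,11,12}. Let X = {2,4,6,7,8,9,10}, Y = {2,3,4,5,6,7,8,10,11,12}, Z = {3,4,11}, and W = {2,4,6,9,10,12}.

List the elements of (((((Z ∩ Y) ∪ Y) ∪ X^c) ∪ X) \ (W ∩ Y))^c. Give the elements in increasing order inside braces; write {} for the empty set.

Z ∩ Y = {3,4,11}
(Z ∩ Y) ∪ Y = {2,3,4,5,6,7,8,10,11,12}
X^c = {3,5,11,12}
((Z ∩ Y) ∪ Y) ∪ X^c = {2,3,4,5,6,7,8,10,11,12}
(((Z ∩ Y) ∪ Y) ∪ X^c) ∪ X = {2,3,4,5,6,7,8,9,10,11,12}
W ∩ Y = {2,4,6,10,12}
((((Z ∩ Y) ∪ Y) ∪ X^c) ∪ X) \ (W ∩ Y) = {3,5,7,8,9,11}
(((((Z ∩ Y) ∪ Y) ∪ X^c) ∪ X) \ (W ∩ Y))^c = {2,4,6,10,12}

{2,4,6,10,12}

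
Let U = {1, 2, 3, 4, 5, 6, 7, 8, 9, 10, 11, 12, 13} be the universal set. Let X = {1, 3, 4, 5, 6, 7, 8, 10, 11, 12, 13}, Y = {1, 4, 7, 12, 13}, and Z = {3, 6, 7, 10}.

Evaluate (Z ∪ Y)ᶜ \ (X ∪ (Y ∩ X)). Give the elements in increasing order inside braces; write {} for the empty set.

Z ∪ Y = {1, 3, 4, 6, 7, 10, 12, 13}
(Z ∪ Y)ᶜ = {2, 5, 8, 9, 11}
Y ∩ X = {1, 4, 7, 12, 13}
X ∪ (Y ∩ X) = {1, 3, 4, 5, 6, 7, 8, 10, 11, 12, 13}
(Z ∪ Y)ᶜ \ (X ∪ (Y ∩ X)) = {2, 9}

{2, 9}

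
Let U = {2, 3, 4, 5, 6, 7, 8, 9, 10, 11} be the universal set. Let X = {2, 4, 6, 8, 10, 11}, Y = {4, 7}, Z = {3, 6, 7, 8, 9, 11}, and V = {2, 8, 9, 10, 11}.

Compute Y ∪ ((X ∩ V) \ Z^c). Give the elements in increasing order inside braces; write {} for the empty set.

{4, 7, 8, 11}

X ∩ V = {2, 8, 10, 11}
Z^c = {2, 4, 5, 10}
(X ∩ V) \ Z^c = {8, 11}
Y ∪ ((X ∩ V) \ Z^c) = {4, 7, 8, 11}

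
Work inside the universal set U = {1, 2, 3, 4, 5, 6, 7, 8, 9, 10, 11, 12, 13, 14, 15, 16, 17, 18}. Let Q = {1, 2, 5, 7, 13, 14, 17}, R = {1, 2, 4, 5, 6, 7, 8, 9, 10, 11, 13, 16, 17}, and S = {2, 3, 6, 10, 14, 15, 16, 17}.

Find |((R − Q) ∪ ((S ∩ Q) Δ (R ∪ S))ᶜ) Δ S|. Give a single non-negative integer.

R − Q = {4, 6, 8, 9, 10, 11, 16}
S ∩ Q = {2, 14, 17}
R ∪ S = {1, 2, 3, 4, 5, 6, 7, 8, 9, 10, 11, 13, 14, 15, 16, 17}
(S ∩ Q) Δ (R ∪ S) = {1, 3, 4, 5, 6, 7, 8, 9, 10, 11, 13, 15, 16}
((S ∩ Q) Δ (R ∪ S))ᶜ = {2, 12, 14, 17, 18}
(R − Q) ∪ ((S ∩ Q) Δ (R ∪ S))ᶜ = {2, 4, 6, 8, 9, 10, 11, 12, 14, 16, 17, 18}
((R − Q) ∪ ((S ∩ Q) Δ (R ∪ S))ᶜ) Δ S = {3, 4, 8, 9, 11, 12, 15, 18}
|((R − Q) ∪ ((S ∩ Q) Δ (R ∪ S))ᶜ) Δ S| = 8

8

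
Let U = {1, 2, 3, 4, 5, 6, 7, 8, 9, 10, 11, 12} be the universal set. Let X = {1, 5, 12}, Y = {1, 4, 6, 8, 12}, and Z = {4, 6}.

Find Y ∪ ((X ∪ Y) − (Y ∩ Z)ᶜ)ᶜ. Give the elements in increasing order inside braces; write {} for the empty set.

X ∪ Y = {1, 4, 5, 6, 8, 12}
Y ∩ Z = {4, 6}
(Y ∩ Z)ᶜ = {1, 2, 3, 5, 7, 8, 9, 10, 11, 12}
(X ∪ Y) − (Y ∩ Z)ᶜ = {4, 6}
((X ∪ Y) − (Y ∩ Z)ᶜ)ᶜ = {1, 2, 3, 5, 7, 8, 9, 10, 11, 12}
Y ∪ ((X ∪ Y) − (Y ∩ Z)ᶜ)ᶜ = {1, 2, 3, 4, 5, 6, 7, 8, 9, 10, 11, 12}

{1, 2, 3, 4, 5, 6, 7, 8, 9, 10, 11, 12}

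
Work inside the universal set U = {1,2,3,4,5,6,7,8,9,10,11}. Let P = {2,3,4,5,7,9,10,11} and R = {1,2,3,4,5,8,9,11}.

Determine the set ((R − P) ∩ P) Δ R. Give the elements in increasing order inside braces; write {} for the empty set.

R − P = {1,8}
(R − P) ∩ P = {}
((R − P) ∩ P) Δ R = {1,2,3,4,5,8,9,11}

{1,2,3,4,5,8,9,11}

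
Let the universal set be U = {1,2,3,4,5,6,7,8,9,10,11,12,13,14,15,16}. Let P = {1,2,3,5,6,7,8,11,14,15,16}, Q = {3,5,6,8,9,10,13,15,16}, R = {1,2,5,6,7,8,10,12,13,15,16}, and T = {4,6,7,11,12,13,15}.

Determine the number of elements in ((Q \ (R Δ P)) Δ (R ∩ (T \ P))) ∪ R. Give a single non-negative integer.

12

R Δ P = {3,10,11,12,13,14}
Q \ (R Δ P) = {5,6,8,9,15,16}
T \ P = {4,12,13}
R ∩ (T \ P) = {12,13}
(Q \ (R Δ P)) Δ (R ∩ (T \ P)) = {5,6,8,9,12,13,15,16}
((Q \ (R Δ P)) Δ (R ∩ (T \ P))) ∪ R = {1,2,5,6,7,8,9,10,12,13,15,16}
|((Q \ (R Δ P)) Δ (R ∩ (T \ P))) ∪ R| = 12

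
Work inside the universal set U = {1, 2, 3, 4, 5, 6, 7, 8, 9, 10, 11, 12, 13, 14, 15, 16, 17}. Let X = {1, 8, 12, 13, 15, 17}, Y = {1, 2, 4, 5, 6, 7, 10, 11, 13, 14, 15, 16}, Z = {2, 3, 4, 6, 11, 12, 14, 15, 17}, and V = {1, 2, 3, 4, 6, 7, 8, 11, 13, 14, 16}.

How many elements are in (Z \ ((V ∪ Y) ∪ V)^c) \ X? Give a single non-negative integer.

6

V ∪ Y = {1, 2, 3, 4, 5, 6, 7, 8, 10, 11, 13, 14, 15, 16}
(V ∪ Y) ∪ V = {1, 2, 3, 4, 5, 6, 7, 8, 10, 11, 13, 14, 15, 16}
((V ∪ Y) ∪ V)^c = {9, 12, 17}
Z \ ((V ∪ Y) ∪ V)^c = {2, 3, 4, 6, 11, 14, 15}
(Z \ ((V ∪ Y) ∪ V)^c) \ X = {2, 3, 4, 6, 11, 14}
|(Z \ ((V ∪ Y) ∪ V)^c) \ X| = 6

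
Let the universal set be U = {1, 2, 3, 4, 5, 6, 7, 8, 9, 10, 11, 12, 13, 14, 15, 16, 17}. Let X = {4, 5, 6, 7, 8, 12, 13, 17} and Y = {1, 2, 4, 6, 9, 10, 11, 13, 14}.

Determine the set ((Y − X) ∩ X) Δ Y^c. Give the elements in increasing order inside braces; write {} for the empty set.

Y − X = {1, 2, 9, 10, 11, 14}
(Y − X) ∩ X = {}
Y^c = {3, 5, 7, 8, 12, 15, 16, 17}
((Y − X) ∩ X) Δ Y^c = {3, 5, 7, 8, 12, 15, 16, 17}

{3, 5, 7, 8, 12, 15, 16, 17}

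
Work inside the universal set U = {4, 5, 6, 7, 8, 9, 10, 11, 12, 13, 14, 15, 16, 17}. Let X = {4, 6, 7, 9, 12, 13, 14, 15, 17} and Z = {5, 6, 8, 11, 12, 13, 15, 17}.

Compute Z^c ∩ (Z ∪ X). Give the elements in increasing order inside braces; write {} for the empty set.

Z^c = {4, 7, 9, 10, 14, 16}
Z ∪ X = {4, 5, 6, 7, 8, 9, 11, 12, 13, 14, 15, 17}
Z^c ∩ (Z ∪ X) = {4, 7, 9, 14}

{4, 7, 9, 14}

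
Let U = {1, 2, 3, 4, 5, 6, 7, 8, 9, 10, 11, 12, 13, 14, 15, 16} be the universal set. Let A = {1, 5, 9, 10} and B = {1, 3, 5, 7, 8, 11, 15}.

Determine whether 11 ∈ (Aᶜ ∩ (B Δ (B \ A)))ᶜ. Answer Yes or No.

Yes

11 ∉ A, so 11 ∈ Aᶜ
11 ∈ B and 11 ∉ A, so 11 ∈ B \ A
11 ∈ B and 11 ∈ (B \ A), so 11 ∉ B Δ (B \ A)
11 ∈ Aᶜ and 11 ∉ (B Δ (B \ A)), so 11 ∉ Aᶜ ∩ (B Δ (B \ A))
11 ∈ (Aᶜ ∩ (B Δ (B \ A)))ᶜ since 11 ∉ (Aᶜ ∩ (B Δ (B \ A)))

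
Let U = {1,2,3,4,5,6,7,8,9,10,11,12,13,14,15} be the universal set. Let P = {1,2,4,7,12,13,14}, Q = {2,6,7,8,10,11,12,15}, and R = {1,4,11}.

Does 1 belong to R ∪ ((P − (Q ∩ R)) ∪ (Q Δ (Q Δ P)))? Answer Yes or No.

1 ∉ Q and 1 ∈ R, so 1 ∉ Q ∩ R
1 ∈ P and 1 ∉ (Q ∩ R), so 1 ∈ P − (Q ∩ R)
1 ∉ Q and 1 ∈ P, so 1 ∈ Q Δ P
1 ∉ Q and 1 ∈ (Q Δ P), so 1 ∈ Q Δ (Q Δ P)
1 ∈ (P − (Q ∩ R)) and 1 ∈ (Q Δ (Q Δ P)), so 1 ∈ (P − (Q ∩ R)) ∪ (Q Δ (Q Δ P))
1 ∈ R and 1 ∈ ((P − (Q ∩ R)) ∪ (Q Δ (Q Δ P))), so 1 ∈ R ∪ ((P − (Q ∩ R)) ∪ (Q Δ (Q Δ P)))

Yes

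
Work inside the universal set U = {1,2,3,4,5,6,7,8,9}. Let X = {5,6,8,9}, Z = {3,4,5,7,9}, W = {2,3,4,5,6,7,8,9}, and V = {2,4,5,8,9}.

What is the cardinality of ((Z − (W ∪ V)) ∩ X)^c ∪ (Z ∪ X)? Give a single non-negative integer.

W ∪ V = {2,3,4,5,6,7,8,9}
Z − (W ∪ V) = {}
(Z − (W ∪ V)) ∩ X = {}
((Z − (W ∪ V)) ∩ X)^c = {1,2,3,4,5,6,7,8,9}
Z ∪ X = {3,4,5,6,7,8,9}
((Z − (W ∪ V)) ∩ X)^c ∪ (Z ∪ X) = {1,2,3,4,5,6,7,8,9}
|((Z − (W ∪ V)) ∩ X)^c ∪ (Z ∪ X)| = 9

9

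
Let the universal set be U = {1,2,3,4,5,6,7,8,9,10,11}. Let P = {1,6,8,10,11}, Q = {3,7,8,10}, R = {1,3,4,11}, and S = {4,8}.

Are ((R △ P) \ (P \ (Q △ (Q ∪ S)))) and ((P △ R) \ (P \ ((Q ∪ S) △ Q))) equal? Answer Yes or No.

R △ P = {3,4,6,8,10}
Q ∪ S = {3,4,7,8,10}
Q △ (Q ∪ S) = {4}
P \ (Q △ (Q ∪ S)) = {1,6,8,10,11}
(R △ P) \ (P \ (Q △ (Q ∪ S))) = {3,4}
P △ R = {3,4,6,8,10}
(Q ∪ S) △ Q = {4}
P \ ((Q ∪ S) △ Q) = {1,6,8,10,11}
(P △ R) \ (P \ ((Q ∪ S) △ Q)) = {3,4}
Both equal {3,4}, so (R △ P) \ (P \ (Q △ (Q ∪ S))) = (P △ R) \ (P \ ((Q ∪ S) △ Q)).

Yes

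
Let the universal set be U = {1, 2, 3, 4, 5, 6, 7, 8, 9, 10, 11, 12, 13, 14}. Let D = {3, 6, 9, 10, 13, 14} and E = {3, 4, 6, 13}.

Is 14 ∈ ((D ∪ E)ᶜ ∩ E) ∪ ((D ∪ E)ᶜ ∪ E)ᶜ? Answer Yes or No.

14 ∈ D and 14 ∉ E, so 14 ∈ D ∪ E
14 ∉ (D ∪ E)ᶜ since 14 ∈ (D ∪ E)
14 ∉ (D ∪ E)ᶜ and 14 ∉ E, so 14 ∉ (D ∪ E)ᶜ ∩ E
14 ∈ D and 14 ∉ E, so 14 ∈ D ∪ E
14 ∉ (D ∪ E)ᶜ since 14 ∈ (D ∪ E)
14 ∉ (D ∪ E)ᶜ and 14 ∉ E, so 14 ∉ (D ∪ E)ᶜ ∪ E
14 ∈ ((D ∪ E)ᶜ ∪ E)ᶜ since 14 ∉ ((D ∪ E)ᶜ ∪ E)
14 ∉ ((D ∪ E)ᶜ ∩ E) and 14 ∈ ((D ∪ E)ᶜ ∪ E)ᶜ, so 14 ∈ ((D ∪ E)ᶜ ∩ E) ∪ ((D ∪ E)ᶜ ∪ E)ᶜ

Yes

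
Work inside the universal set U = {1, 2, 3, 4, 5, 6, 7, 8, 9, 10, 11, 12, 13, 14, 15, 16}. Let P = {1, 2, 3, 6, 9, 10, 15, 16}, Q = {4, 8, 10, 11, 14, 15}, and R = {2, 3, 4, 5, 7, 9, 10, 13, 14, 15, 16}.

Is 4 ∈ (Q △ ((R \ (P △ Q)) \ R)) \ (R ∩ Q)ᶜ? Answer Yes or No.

4 ∉ P and 4 ∈ Q, so 4 ∈ P △ Q
4 ∈ R and 4 ∈ (P △ Q), so 4 ∉ R \ (P △ Q)
4 ∉ (R \ (P △ Q)) and 4 ∈ R, so 4 ∉ (R \ (P △ Q)) \ R
4 ∈ Q and 4 ∉ ((R \ (P △ Q)) \ R), so 4 ∈ Q △ ((R \ (P △ Q)) \ R)
4 ∈ R and 4 ∈ Q, so 4 ∈ R ∩ Q
4 ∉ (R ∩ Q)ᶜ since 4 ∈ (R ∩ Q)
4 ∈ (Q △ ((R \ (P △ Q)) \ R)) and 4 ∉ (R ∩ Q)ᶜ, so 4 ∈ (Q △ ((R \ (P △ Q)) \ R)) \ (R ∩ Q)ᶜ

Yes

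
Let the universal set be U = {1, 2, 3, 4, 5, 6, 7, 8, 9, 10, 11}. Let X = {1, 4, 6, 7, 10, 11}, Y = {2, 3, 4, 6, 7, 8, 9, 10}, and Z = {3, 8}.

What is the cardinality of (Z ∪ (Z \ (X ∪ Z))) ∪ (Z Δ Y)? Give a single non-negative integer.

X ∪ Z = {1, 3, 4, 6, 7, 8, 10, 11}
Z \ (X ∪ Z) = {}
Z ∪ (Z \ (X ∪ Z)) = {3, 8}
Z Δ Y = {2, 4, 6, 7, 9, 10}
(Z ∪ (Z \ (X ∪ Z))) ∪ (Z Δ Y) = {2, 3, 4, 6, 7, 8, 9, 10}
|(Z ∪ (Z \ (X ∪ Z))) ∪ (Z Δ Y)| = 8

8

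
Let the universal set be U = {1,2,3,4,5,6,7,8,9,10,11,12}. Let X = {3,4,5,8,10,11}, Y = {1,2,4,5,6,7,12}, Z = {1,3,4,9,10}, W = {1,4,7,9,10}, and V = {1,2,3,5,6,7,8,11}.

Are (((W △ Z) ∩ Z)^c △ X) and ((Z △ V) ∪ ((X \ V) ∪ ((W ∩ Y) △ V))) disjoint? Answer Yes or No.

No

W △ Z = {3,7}
(W △ Z) ∩ Z = {3}
((W △ Z) ∩ Z)^c = {1,2,4,5,6,7,8,9,10,11,12}
((W △ Z) ∩ Z)^c △ X = {1,2,3,6,7,9,12}
Z △ V = {2,4,5,6,7,8,9,10,11}
X \ V = {4,10}
W ∩ Y = {1,4,7}
(W ∩ Y) △ V = {2,3,4,5,6,8,11}
(X \ V) ∪ ((W ∩ Y) △ V) = {2,3,4,5,6,8,10,11}
(Z △ V) ∪ ((X \ V) ∪ ((W ∩ Y) △ V)) = {2,3,4,5,6,7,8,9,10,11}
2 lies in both, so they are not disjoint.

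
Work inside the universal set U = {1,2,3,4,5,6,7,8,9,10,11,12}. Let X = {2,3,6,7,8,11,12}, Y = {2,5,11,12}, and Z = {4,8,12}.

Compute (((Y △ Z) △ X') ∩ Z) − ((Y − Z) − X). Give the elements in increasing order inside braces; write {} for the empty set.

Y △ Z = {2,4,5,8,11}
X' = {1,4,5,9,10}
(Y △ Z) △ X' = {1,2,8,9,10,11}
((Y △ Z) △ X') ∩ Z = {8}
Y − Z = {2,5,11}
(Y − Z) − X = {5}
(((Y △ Z) △ X') ∩ Z) − ((Y − Z) − X) = {8}

{8}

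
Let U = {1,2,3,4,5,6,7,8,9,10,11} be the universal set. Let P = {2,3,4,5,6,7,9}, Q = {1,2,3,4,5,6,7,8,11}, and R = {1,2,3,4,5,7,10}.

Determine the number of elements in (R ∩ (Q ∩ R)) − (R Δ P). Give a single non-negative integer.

Q ∩ R = {1,2,3,4,5,7}
R ∩ (Q ∩ R) = {1,2,3,4,5,7}
R Δ P = {1,6,9,10}
(R ∩ (Q ∩ R)) − (R Δ P) = {2,3,4,5,7}
|(R ∩ (Q ∩ R)) − (R Δ P)| = 5

5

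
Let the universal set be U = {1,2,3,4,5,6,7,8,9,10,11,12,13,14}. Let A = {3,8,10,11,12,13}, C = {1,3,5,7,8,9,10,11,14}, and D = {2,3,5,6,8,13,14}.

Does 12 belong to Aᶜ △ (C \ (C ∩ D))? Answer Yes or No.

12 ∈ A, so 12 ∉ Aᶜ
12 ∉ C and 12 ∉ D, so 12 ∉ C ∩ D
12 ∉ C and 12 ∉ (C ∩ D), so 12 ∉ C \ (C ∩ D)
12 ∉ Aᶜ and 12 ∉ (C \ (C ∩ D)), so 12 ∉ Aᶜ △ (C \ (C ∩ D))

No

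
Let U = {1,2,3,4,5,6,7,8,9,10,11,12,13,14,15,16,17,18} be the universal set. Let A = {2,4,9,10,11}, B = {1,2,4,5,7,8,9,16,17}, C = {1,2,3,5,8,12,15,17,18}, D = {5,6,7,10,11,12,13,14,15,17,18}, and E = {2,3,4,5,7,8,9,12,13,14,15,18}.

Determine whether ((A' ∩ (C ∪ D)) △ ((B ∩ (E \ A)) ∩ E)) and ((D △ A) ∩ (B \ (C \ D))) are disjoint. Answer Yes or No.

A' = {1,3,5,6,7,8,12,13,14,15,16,17,18}
C ∪ D = {1,2,3,5,6,7,8,10,11,12,13,14,15,17,18}
A' ∩ (C ∪ D) = {1,3,5,6,7,8,12,13,14,15,17,18}
E \ A = {3,5,7,8,12,13,14,15,18}
B ∩ (E \ A) = {5,7,8}
(B ∩ (E \ A)) ∩ E = {5,7,8}
(A' ∩ (C ∪ D)) △ ((B ∩ (E \ A)) ∩ E) = {1,3,6,12,13,14,15,17,18}
D △ A = {2,4,5,6,7,9,12,13,14,15,17,18}
C \ D = {1,2,3,8}
B \ (C \ D) = {4,5,7,9,16,17}
(D △ A) ∩ (B \ (C \ D)) = {4,5,7,9,17}
17 lies in both, so they are not disjoint.

No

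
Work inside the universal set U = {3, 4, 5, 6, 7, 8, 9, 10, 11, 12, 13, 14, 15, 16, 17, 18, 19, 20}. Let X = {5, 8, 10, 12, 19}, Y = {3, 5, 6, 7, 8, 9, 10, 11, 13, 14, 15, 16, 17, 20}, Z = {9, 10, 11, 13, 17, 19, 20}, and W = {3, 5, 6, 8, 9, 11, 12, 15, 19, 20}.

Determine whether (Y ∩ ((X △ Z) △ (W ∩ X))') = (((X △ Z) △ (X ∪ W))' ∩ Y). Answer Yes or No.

X △ Z = {5, 8, 9, 11, 12, 13, 17, 20}
W ∩ X = {5, 8, 12, 19}
(X △ Z) △ (W ∩ X) = {9, 11, 13, 17, 19, 20}
((X △ Z) △ (W ∩ X))' = {3, 4, 5, 6, 7, 8, 10, 12, 14, 15, 16, 18}
Y ∩ ((X △ Z) △ (W ∩ X))' = {3, 5, 6, 7, 8, 10, 14, 15, 16}
X ∪ W = {3, 5, 6, 8, 9, 10, 11, 12, 15, 19, 20}
(X △ Z) △ (X ∪ W) = {3, 6, 10, 13, 15, 17, 19}
((X △ Z) △ (X ∪ W))' = {4, 5, 7, 8, 9, 11, 12, 14, 16, 18, 20}
((X △ Z) △ (X ∪ W))' ∩ Y = {5, 7, 8, 9, 11, 14, 16, 20}
3 ∈ Y ∩ ((X △ Z) △ (W ∩ X))' but 3 ∉ ((X △ Z) △ (X ∪ W))' ∩ Y, so they differ.

No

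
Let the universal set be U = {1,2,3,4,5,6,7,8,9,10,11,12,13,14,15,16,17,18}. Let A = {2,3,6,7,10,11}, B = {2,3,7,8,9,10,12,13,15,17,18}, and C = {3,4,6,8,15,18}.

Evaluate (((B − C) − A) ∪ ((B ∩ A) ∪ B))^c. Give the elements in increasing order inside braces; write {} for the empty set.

{1,4,5,6,11,14,16}

B − C = {2,7,9,10,12,13,17}
(B − C) − A = {9,12,13,17}
B ∩ A = {2,3,7,10}
(B ∩ A) ∪ B = {2,3,7,8,9,10,12,13,15,17,18}
((B − C) − A) ∪ ((B ∩ A) ∪ B) = {2,3,7,8,9,10,12,13,15,17,18}
(((B − C) − A) ∪ ((B ∩ A) ∪ B))^c = {1,4,5,6,11,14,16}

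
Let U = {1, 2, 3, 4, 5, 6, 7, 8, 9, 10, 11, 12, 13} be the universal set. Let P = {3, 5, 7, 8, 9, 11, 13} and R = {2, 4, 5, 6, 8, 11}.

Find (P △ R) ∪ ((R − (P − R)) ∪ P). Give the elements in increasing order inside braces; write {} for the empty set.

P △ R = {2, 3, 4, 6, 7, 9, 13}
P − R = {3, 7, 9, 13}
R − (P − R) = {2, 4, 5, 6, 8, 11}
(R − (P − R)) ∪ P = {2, 3, 4, 5, 6, 7, 8, 9, 11, 13}
(P △ R) ∪ ((R − (P − R)) ∪ P) = {2, 3, 4, 5, 6, 7, 8, 9, 11, 13}

{2, 3, 4, 5, 6, 7, 8, 9, 11, 13}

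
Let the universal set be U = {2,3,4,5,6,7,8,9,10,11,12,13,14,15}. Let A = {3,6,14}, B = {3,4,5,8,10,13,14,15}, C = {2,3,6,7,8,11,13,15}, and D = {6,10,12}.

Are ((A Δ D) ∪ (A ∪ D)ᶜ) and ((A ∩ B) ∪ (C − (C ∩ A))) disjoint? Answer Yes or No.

No

A Δ D = {3,10,12,14}
A ∪ D = {3,6,10,12,14}
(A ∪ D)ᶜ = {2,4,5,7,8,9,11,13,15}
(A Δ D) ∪ (A ∪ D)ᶜ = {2,3,4,5,7,8,9,10,11,12,13,14,15}
A ∩ B = {3,14}
C ∩ A = {3,6}
C − (C ∩ A) = {2,7,8,11,13,15}
(A ∩ B) ∪ (C − (C ∩ A)) = {2,3,7,8,11,13,14,15}
2 lies in both, so they are not disjoint.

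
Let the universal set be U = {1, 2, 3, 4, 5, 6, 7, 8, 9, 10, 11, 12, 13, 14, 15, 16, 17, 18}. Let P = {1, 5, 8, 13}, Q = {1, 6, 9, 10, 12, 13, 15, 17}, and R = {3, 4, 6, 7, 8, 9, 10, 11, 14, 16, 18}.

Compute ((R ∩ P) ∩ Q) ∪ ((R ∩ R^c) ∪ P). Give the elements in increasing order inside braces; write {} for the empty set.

{1, 5, 8, 13}

R ∩ P = {8}
(R ∩ P) ∩ Q = {}
R^c = {1, 2, 5, 12, 13, 15, 17}
R ∩ R^c = {}
(R ∩ R^c) ∪ P = {1, 5, 8, 13}
((R ∩ P) ∩ Q) ∪ ((R ∩ R^c) ∪ P) = {1, 5, 8, 13}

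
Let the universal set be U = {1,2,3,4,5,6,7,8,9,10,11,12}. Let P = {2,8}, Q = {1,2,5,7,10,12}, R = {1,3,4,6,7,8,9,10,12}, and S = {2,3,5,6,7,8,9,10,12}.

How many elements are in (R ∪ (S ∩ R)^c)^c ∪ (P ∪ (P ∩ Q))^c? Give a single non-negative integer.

S ∩ R = {3,6,7,8,9,10,12}
(S ∩ R)^c = {1,2,4,5,11}
R ∪ (S ∩ R)^c = {1,2,3,4,5,6,7,8,9,10,11,12}
(R ∪ (S ∩ R)^c)^c = {}
P ∩ Q = {2}
P ∪ (P ∩ Q) = {2,8}
(P ∪ (P ∩ Q))^c = {1,3,4,5,6,7,9,10,11,12}
(R ∪ (S ∩ R)^c)^c ∪ (P ∪ (P ∩ Q))^c = {1,3,4,5,6,7,9,10,11,12}
|(R ∪ (S ∩ R)^c)^c ∪ (P ∪ (P ∩ Q))^c| = 10

10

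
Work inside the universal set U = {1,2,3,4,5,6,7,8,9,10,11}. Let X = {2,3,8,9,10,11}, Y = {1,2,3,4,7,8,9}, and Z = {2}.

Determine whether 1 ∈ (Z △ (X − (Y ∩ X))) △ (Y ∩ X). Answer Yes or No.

1 ∈ Y and 1 ∉ X, so 1 ∉ Y ∩ X
1 ∉ X and 1 ∉ (Y ∩ X), so 1 ∉ X − (Y ∩ X)
1 ∉ Z and 1 ∉ (X − (Y ∩ X)), so 1 ∉ Z △ (X − (Y ∩ X))
1 ∈ Y and 1 ∉ X, so 1 ∉ Y ∩ X
1 ∉ (Z △ (X − (Y ∩ X))) and 1 ∉ (Y ∩ X), so 1 ∉ (Z △ (X − (Y ∩ X))) △ (Y ∩ X)

No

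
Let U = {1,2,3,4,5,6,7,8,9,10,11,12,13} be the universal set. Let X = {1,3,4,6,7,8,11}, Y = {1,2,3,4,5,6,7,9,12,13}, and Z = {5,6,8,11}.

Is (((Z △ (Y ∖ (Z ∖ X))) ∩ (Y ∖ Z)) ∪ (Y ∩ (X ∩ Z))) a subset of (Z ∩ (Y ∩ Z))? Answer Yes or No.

No

Z ∖ X = {5}
Y ∖ (Z ∖ X) = {1,2,3,4,6,7,9,12,13}
Z △ (Y ∖ (Z ∖ X)) = {1,2,3,4,5,7,8,9,11,12,13}
Y ∖ Z = {1,2,3,4,7,9,12,13}
(Z △ (Y ∖ (Z ∖ X))) ∩ (Y ∖ Z) = {1,2,3,4,7,9,12,13}
X ∩ Z = {6,8,11}
Y ∩ (X ∩ Z) = {6}
((Z △ (Y ∖ (Z ∖ X))) ∩ (Y ∖ Z)) ∪ (Y ∩ (X ∩ Z)) = {1,2,3,4,6,7,9,12,13}
Y ∩ Z = {5,6}
Z ∩ (Y ∩ Z) = {5,6}
1 ∈ ((Z △ (Y ∖ (Z ∖ X))) ∩ (Y ∖ Z)) ∪ (Y ∩ (X ∩ Z)) but 1 ∉ Z ∩ (Y ∩ Z), so the inclusion fails.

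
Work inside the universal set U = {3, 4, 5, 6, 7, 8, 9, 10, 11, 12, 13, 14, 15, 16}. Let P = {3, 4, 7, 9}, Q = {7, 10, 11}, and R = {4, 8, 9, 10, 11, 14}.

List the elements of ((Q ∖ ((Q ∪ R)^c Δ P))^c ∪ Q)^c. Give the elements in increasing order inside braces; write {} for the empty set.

{}

Q ∪ R = {4, 7, 8, 9, 10, 11, 14}
(Q ∪ R)^c = {3, 5, 6, 12, 13, 15, 16}
(Q ∪ R)^c Δ P = {4, 5, 6, 7, 9, 12, 13, 15, 16}
Q ∖ ((Q ∪ R)^c Δ P) = {10, 11}
(Q ∖ ((Q ∪ R)^c Δ P))^c = {3, 4, 5, 6, 7, 8, 9, 12, 13, 14, 15, 16}
(Q ∖ ((Q ∪ R)^c Δ P))^c ∪ Q = {3, 4, 5, 6, 7, 8, 9, 10, 11, 12, 13, 14, 15, 16}
((Q ∖ ((Q ∪ R)^c Δ P))^c ∪ Q)^c = {}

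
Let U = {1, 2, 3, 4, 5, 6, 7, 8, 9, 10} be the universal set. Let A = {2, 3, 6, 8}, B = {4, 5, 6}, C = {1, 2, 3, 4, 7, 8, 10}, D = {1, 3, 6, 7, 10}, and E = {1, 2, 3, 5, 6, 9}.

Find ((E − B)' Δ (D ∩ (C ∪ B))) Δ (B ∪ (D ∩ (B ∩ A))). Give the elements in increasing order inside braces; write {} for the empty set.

E − B = {1, 2, 3, 9}
(E − B)' = {4, 5, 6, 7, 8, 10}
C ∪ B = {1, 2, 3, 4, 5, 6, 7, 8, 10}
D ∩ (C ∪ B) = {1, 3, 6, 7, 10}
(E − B)' Δ (D ∩ (C ∪ B)) = {1, 3, 4, 5, 8}
B ∩ A = {6}
D ∩ (B ∩ A) = {6}
B ∪ (D ∩ (B ∩ A)) = {4, 5, 6}
((E − B)' Δ (D ∩ (C ∪ B))) Δ (B ∪ (D ∩ (B ∩ A))) = {1, 3, 6, 8}

{1, 3, 6, 8}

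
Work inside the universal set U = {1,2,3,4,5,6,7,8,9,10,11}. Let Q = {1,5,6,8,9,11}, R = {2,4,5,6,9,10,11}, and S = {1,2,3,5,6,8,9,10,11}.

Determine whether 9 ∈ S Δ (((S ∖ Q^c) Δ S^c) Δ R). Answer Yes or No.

Yes

9 ∈ Q, so 9 ∉ Q^c
9 ∈ S and 9 ∉ Q^c, so 9 ∈ S ∖ Q^c
9 ∈ S, so 9 ∉ S^c
9 ∈ (S ∖ Q^c) and 9 ∉ S^c, so 9 ∈ (S ∖ Q^c) Δ S^c
9 ∈ ((S ∖ Q^c) Δ S^c) and 9 ∈ R, so 9 ∉ ((S ∖ Q^c) Δ S^c) Δ R
9 ∈ S and 9 ∉ (((S ∖ Q^c) Δ S^c) Δ R), so 9 ∈ S Δ (((S ∖ Q^c) Δ S^c) Δ R)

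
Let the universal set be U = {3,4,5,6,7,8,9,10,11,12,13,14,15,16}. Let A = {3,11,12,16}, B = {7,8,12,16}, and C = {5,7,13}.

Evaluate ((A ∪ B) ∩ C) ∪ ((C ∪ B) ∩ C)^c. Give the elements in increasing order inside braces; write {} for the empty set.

A ∪ B = {3,7,8,11,12,16}
(A ∪ B) ∩ C = {7}
C ∪ B = {5,7,8,12,13,16}
(C ∪ B) ∩ C = {5,7,13}
((C ∪ B) ∩ C)^c = {3,4,6,8,9,10,11,12,14,15,16}
((A ∪ B) ∩ C) ∪ ((C ∪ B) ∩ C)^c = {3,4,6,7,8,9,10,11,12,14,15,16}

{3,4,6,7,8,9,10,11,12,14,15,16}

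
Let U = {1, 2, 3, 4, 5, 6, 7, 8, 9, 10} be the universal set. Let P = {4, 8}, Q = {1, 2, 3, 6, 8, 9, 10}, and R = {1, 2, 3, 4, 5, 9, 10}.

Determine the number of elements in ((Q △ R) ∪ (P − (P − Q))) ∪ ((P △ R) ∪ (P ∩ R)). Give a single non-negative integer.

Q △ R = {4, 5, 6, 8}
P − Q = {4}
P − (P − Q) = {8}
(Q △ R) ∪ (P − (P − Q)) = {4, 5, 6, 8}
P △ R = {1, 2, 3, 5, 8, 9, 10}
P ∩ R = {4}
(P △ R) ∪ (P ∩ R) = {1, 2, 3, 4, 5, 8, 9, 10}
((Q △ R) ∪ (P − (P − Q))) ∪ ((P △ R) ∪ (P ∩ R)) = {1, 2, 3, 4, 5, 6, 8, 9, 10}
|((Q △ R) ∪ (P − (P − Q))) ∪ ((P △ R) ∪ (P ∩ R))| = 9

9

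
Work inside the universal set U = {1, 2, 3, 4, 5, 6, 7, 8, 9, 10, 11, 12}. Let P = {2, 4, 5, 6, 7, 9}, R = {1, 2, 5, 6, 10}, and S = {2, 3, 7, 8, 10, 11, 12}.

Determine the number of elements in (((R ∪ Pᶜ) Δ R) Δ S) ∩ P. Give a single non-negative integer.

Pᶜ = {1, 3, 8, 10, 11, 12}
R ∪ Pᶜ = {1, 2, 3, 5, 6, 8, 10, 11, 12}
(R ∪ Pᶜ) Δ R = {3, 8, 11, 12}
((R ∪ Pᶜ) Δ R) Δ S = {2, 7, 10}
(((R ∪ Pᶜ) Δ R) Δ S) ∩ P = {2, 7}
|(((R ∪ Pᶜ) Δ R) Δ S) ∩ P| = 2

2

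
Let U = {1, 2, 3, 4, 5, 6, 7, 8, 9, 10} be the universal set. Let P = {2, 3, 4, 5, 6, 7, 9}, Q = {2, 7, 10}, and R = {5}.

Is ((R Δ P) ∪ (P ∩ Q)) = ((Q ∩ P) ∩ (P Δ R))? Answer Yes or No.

R Δ P = {2, 3, 4, 6, 7, 9}
P ∩ Q = {2, 7}
(R Δ P) ∪ (P ∩ Q) = {2, 3, 4, 6, 7, 9}
Q ∩ P = {2, 7}
P Δ R = {2, 3, 4, 6, 7, 9}
(Q ∩ P) ∩ (P Δ R) = {2, 7}
3 ∈ (R Δ P) ∪ (P ∩ Q) but 3 ∉ (Q ∩ P) ∩ (P Δ R), so they differ.

No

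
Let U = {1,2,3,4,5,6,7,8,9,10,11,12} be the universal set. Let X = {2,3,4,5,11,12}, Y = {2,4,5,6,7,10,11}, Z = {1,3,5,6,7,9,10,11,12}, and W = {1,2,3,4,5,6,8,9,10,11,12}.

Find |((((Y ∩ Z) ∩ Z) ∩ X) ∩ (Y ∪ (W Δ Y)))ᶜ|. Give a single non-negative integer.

Y ∩ Z = {5,6,7,10,11}
(Y ∩ Z) ∩ Z = {5,6,7,10,11}
((Y ∩ Z) ∩ Z) ∩ X = {5,11}
W Δ Y = {1,3,7,8,9,12}
Y ∪ (W Δ Y) = {1,2,3,4,5,6,7,8,9,10,11,12}
(((Y ∩ Z) ∩ Z) ∩ X) ∩ (Y ∪ (W Δ Y)) = {5,11}
((((Y ∩ Z) ∩ Z) ∩ X) ∩ (Y ∪ (W Δ Y)))ᶜ = {1,2,3,4,6,7,8,9,10,12}
|((((Y ∩ Z) ∩ Z) ∩ X) ∩ (Y ∪ (W Δ Y)))ᶜ| = 10

10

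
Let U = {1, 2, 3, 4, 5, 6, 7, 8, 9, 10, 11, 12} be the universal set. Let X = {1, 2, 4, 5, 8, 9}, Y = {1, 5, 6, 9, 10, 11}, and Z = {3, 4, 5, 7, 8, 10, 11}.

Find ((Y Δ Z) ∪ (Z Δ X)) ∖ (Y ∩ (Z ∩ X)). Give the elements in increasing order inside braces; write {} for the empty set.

Y Δ Z = {1, 3, 4, 6, 7, 8, 9}
Z Δ X = {1, 2, 3, 7, 9, 10, 11}
(Y Δ Z) ∪ (Z Δ X) = {1, 2, 3, 4, 6, 7, 8, 9, 10, 11}
Z ∩ X = {4, 5, 8}
Y ∩ (Z ∩ X) = {5}
((Y Δ Z) ∪ (Z Δ X)) ∖ (Y ∩ (Z ∩ X)) = {1, 2, 3, 4, 6, 7, 8, 9, 10, 11}

{1, 2, 3, 4, 6, 7, 8, 9, 10, 11}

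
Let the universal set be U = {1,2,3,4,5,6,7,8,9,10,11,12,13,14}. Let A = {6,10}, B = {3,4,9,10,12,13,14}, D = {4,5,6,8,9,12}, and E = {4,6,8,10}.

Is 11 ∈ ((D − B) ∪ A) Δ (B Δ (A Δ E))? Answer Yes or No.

11 ∉ D and 11 ∉ B, so 11 ∉ D − B
11 ∉ (D − B) and 11 ∉ A, so 11 ∉ (D − B) ∪ A
11 ∉ A and 11 ∉ E, so 11 ∉ A Δ E
11 ∉ B and 11 ∉ (A Δ E), so 11 ∉ B Δ (A Δ E)
11 ∉ ((D − B) ∪ A) and 11 ∉ (B Δ (A Δ E)), so 11 ∉ ((D − B) ∪ A) Δ (B Δ (A Δ E))

No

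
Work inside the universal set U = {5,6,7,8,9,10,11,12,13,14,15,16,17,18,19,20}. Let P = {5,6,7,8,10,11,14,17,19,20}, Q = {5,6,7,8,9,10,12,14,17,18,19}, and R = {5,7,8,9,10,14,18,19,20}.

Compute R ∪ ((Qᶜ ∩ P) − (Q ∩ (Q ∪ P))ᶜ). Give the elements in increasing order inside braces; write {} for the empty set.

{5,7,8,9,10,14,18,19,20}

Qᶜ = {11,13,15,16,20}
Qᶜ ∩ P = {11,20}
Q ∪ P = {5,6,7,8,9,10,11,12,14,17,18,19,20}
Q ∩ (Q ∪ P) = {5,6,7,8,9,10,12,14,17,18,19}
(Q ∩ (Q ∪ P))ᶜ = {11,13,15,16,20}
(Qᶜ ∩ P) − (Q ∩ (Q ∪ P))ᶜ = {}
R ∪ ((Qᶜ ∩ P) − (Q ∩ (Q ∪ P))ᶜ) = {5,7,8,9,10,14,18,19,20}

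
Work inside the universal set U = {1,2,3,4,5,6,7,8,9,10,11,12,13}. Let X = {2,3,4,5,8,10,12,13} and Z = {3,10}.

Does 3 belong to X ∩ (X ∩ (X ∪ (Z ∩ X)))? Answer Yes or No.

Yes

3 ∈ Z and 3 ∈ X, so 3 ∈ Z ∩ X
3 ∈ X and 3 ∈ (Z ∩ X), so 3 ∈ X ∪ (Z ∩ X)
3 ∈ X and 3 ∈ (X ∪ (Z ∩ X)), so 3 ∈ X ∩ (X ∪ (Z ∩ X))
3 ∈ X and 3 ∈ (X ∩ (X ∪ (Z ∩ X))), so 3 ∈ X ∩ (X ∩ (X ∪ (Z ∩ X)))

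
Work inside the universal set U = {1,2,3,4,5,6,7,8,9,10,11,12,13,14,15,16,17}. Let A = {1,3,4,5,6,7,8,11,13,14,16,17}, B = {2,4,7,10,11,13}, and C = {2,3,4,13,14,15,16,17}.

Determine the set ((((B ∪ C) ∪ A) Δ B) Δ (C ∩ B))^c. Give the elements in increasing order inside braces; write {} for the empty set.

B ∪ C = {2,3,4,7,10,11,13,14,15,16,17}
(B ∪ C) ∪ A = {1,2,3,4,5,6,7,8,10,11,13,14,15,16,17}
((B ∪ C) ∪ A) Δ B = {1,3,5,6,8,14,15,16,17}
C ∩ B = {2,4,13}
(((B ∪ C) ∪ A) Δ B) Δ (C ∩ B) = {1,2,3,4,5,6,8,13,14,15,16,17}
((((B ∪ C) ∪ A) Δ B) Δ (C ∩ B))^c = {7,9,10,11,12}

{7,9,10,11,12}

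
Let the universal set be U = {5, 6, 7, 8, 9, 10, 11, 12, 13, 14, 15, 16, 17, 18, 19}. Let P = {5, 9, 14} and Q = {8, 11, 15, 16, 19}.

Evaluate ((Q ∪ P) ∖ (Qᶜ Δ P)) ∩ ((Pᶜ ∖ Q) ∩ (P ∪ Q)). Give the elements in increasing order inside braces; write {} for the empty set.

{}

Q ∪ P = {5, 8, 9, 11, 14, 15, 16, 19}
Qᶜ = {5, 6, 7, 9, 10, 12, 13, 14, 17, 18}
Qᶜ Δ P = {6, 7, 10, 12, 13, 17, 18}
(Q ∪ P) ∖ (Qᶜ Δ P) = {5, 8, 9, 11, 14, 15, 16, 19}
Pᶜ = {6, 7, 8, 10, 11, 12, 13, 15, 16, 17, 18, 19}
Pᶜ ∖ Q = {6, 7, 10, 12, 13, 17, 18}
P ∪ Q = {5, 8, 9, 11, 14, 15, 16, 19}
(Pᶜ ∖ Q) ∩ (P ∪ Q) = {}
((Q ∪ P) ∖ (Qᶜ Δ P)) ∩ ((Pᶜ ∖ Q) ∩ (P ∪ Q)) = {}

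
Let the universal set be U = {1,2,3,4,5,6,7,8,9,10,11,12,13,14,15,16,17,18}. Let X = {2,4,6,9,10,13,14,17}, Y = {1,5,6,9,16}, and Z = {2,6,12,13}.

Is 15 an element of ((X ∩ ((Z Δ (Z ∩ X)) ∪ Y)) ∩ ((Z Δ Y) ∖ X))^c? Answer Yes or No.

Yes

15 ∉ Z and 15 ∉ X, so 15 ∉ Z ∩ X
15 ∉ Z and 15 ∉ (Z ∩ X), so 15 ∉ Z Δ (Z ∩ X)
15 ∉ (Z Δ (Z ∩ X)) and 15 ∉ Y, so 15 ∉ (Z Δ (Z ∩ X)) ∪ Y
15 ∉ X and 15 ∉ ((Z Δ (Z ∩ X)) ∪ Y), so 15 ∉ X ∩ ((Z Δ (Z ∩ X)) ∪ Y)
15 ∉ Z and 15 ∉ Y, so 15 ∉ Z Δ Y
15 ∉ (Z Δ Y) and 15 ∉ X, so 15 ∉ (Z Δ Y) ∖ X
15 ∉ (X ∩ ((Z Δ (Z ∩ X)) ∪ Y)) and 15 ∉ ((Z Δ Y) ∖ X), so 15 ∉ (X ∩ ((Z Δ (Z ∩ X)) ∪ Y)) ∩ ((Z Δ Y) ∖ X)
15 ∈ ((X ∩ ((Z Δ (Z ∩ X)) ∪ Y)) ∩ ((Z Δ Y) ∖ X))^c since 15 ∉ ((X ∩ ((Z Δ (Z ∩ X)) ∪ Y)) ∩ ((Z Δ Y) ∖ X))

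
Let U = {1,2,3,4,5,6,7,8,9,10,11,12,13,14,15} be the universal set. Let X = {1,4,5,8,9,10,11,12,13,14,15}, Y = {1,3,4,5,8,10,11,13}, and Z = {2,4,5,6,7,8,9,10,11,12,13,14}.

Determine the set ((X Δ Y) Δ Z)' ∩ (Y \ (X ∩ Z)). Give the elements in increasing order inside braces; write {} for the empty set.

{1}

X Δ Y = {3,9,12,14,15}
(X Δ Y) Δ Z = {2,3,4,5,6,7,8,10,11,13,15}
((X Δ Y) Δ Z)' = {1,9,12,14}
X ∩ Z = {4,5,8,9,10,11,12,13,14}
Y \ (X ∩ Z) = {1,3}
((X Δ Y) Δ Z)' ∩ (Y \ (X ∩ Z)) = {1}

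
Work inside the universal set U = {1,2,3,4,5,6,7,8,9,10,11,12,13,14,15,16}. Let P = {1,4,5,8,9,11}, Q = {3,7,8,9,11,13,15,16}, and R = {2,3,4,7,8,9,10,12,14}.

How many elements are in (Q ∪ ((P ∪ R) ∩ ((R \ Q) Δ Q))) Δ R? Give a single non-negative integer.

4

P ∪ R = {1,2,3,4,5,7,8,9,10,11,12,14}
R \ Q = {2,4,10,12,14}
(R \ Q) Δ Q = {2,3,4,7,8,9,10,11,12,13,14,15,16}
(P ∪ R) ∩ ((R \ Q) Δ Q) = {2,3,4,7,8,9,10,11,12,14}
Q ∪ ((P ∪ R) ∩ ((R \ Q) Δ Q)) = {2,3,4,7,8,9,10,11,12,13,14,15,16}
(Q ∪ ((P ∪ R) ∩ ((R \ Q) Δ Q))) Δ R = {11,13,15,16}
|(Q ∪ ((P ∪ R) ∩ ((R \ Q) Δ Q))) Δ R| = 4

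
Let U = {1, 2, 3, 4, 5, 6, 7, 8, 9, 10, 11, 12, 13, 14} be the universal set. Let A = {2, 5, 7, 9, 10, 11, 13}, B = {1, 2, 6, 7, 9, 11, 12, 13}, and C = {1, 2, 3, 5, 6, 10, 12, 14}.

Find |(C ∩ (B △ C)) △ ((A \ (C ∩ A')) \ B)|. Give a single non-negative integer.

B △ C = {3, 5, 7, 9, 10, 11, 13, 14}
C ∩ (B △ C) = {3, 5, 10, 14}
A' = {1, 3, 4, 6, 8, 12, 14}
C ∩ A' = {1, 3, 6, 12, 14}
A \ (C ∩ A') = {2, 5, 7, 9, 10, 11, 13}
(A \ (C ∩ A')) \ B = {5, 10}
(C ∩ (B △ C)) △ ((A \ (C ∩ A')) \ B) = {3, 14}
|(C ∩ (B △ C)) △ ((A \ (C ∩ A')) \ B)| = 2

2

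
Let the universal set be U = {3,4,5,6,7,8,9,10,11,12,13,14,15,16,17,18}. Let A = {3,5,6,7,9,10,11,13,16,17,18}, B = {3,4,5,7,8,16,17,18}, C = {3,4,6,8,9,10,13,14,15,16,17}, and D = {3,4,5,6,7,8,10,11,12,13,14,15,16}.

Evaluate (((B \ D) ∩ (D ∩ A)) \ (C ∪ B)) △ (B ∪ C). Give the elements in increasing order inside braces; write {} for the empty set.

{3,4,5,6,7,8,9,10,13,14,15,16,17,18}

B \ D = {17,18}
D ∩ A = {3,5,6,7,10,11,13,16}
(B \ D) ∩ (D ∩ A) = {}
C ∪ B = {3,4,5,6,7,8,9,10,13,14,15,16,17,18}
((B \ D) ∩ (D ∩ A)) \ (C ∪ B) = {}
B ∪ C = {3,4,5,6,7,8,9,10,13,14,15,16,17,18}
(((B \ D) ∩ (D ∩ A)) \ (C ∪ B)) △ (B ∪ C) = {3,4,5,6,7,8,9,10,13,14,15,16,17,18}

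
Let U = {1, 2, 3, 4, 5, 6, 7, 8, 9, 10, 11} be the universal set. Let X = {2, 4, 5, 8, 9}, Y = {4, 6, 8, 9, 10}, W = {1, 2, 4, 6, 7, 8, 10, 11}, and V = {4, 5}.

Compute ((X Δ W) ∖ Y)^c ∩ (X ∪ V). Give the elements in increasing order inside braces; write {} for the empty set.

X Δ W = {1, 5, 6, 7, 9, 10, 11}
(X Δ W) ∖ Y = {1, 5, 7, 11}
((X Δ W) ∖ Y)^c = {2, 3, 4, 6, 8, 9, 10}
X ∪ V = {2, 4, 5, 8, 9}
((X Δ W) ∖ Y)^c ∩ (X ∪ V) = {2, 4, 8, 9}

{2, 4, 8, 9}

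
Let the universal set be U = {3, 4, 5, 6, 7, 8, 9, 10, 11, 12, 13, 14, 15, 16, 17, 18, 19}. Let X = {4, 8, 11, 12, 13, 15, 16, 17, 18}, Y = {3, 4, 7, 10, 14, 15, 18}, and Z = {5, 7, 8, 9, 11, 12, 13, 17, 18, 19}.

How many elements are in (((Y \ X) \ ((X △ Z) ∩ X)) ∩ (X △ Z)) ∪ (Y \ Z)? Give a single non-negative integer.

6

Y \ X = {3, 7, 10, 14}
X △ Z = {4, 5, 7, 9, 15, 16, 19}
(X △ Z) ∩ X = {4, 15, 16}
(Y \ X) \ ((X △ Z) ∩ X) = {3, 7, 10, 14}
((Y \ X) \ ((X △ Z) ∩ X)) ∩ (X △ Z) = {7}
Y \ Z = {3, 4, 10, 14, 15}
(((Y \ X) \ ((X △ Z) ∩ X)) ∩ (X △ Z)) ∪ (Y \ Z) = {3, 4, 7, 10, 14, 15}
|(((Y \ X) \ ((X △ Z) ∩ X)) ∩ (X △ Z)) ∪ (Y \ Z)| = 6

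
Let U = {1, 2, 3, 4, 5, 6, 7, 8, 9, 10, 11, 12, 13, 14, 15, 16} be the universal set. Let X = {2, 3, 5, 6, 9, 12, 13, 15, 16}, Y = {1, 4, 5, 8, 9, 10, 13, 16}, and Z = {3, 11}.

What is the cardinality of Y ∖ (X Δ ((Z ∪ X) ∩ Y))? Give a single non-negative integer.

8

Z ∪ X = {2, 3, 5, 6, 9, 11, 12, 13, 15, 16}
(Z ∪ X) ∩ Y = {5, 9, 13, 16}
X Δ ((Z ∪ X) ∩ Y) = {2, 3, 6, 12, 15}
Y ∖ (X Δ ((Z ∪ X) ∩ Y)) = {1, 4, 5, 8, 9, 10, 13, 16}
|Y ∖ (X Δ ((Z ∪ X) ∩ Y))| = 8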